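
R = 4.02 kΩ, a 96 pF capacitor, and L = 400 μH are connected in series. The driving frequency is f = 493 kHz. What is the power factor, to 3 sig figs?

ω = 2πf = 3.098e+06 rad/s
X_L = ωL = 1240 Ω
X_C = 1/(ωC) = 3360 Ω
Net reactance X = X_L − X_C = -2120 Ω
Z = 4020 − j2120 Ω
|Z| = √(4020² + 2120²) = 4550 Ω
∠Z = arctan(-2120/4020) = -27.8°
cos φ = cos(-27.8°) = 0.884

0.884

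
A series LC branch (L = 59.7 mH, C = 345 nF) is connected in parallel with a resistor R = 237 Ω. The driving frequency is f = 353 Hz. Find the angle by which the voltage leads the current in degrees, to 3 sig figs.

-11.4°

ω = 2πf = 2218 rad/s
X_L = ωL = 132 Ω
X_C = 1/(ωC) = 1310 Ω
Branch 1: Z₁ = R = 237 Ω
Branch 2 (series LC): Z₂ = j(X_L − X_C) = −j1170 Ω
Parallel: Z = Z₁Z₂/(Z₁+Z₂), |Z| = 232 Ω, ∠Z = -11.4°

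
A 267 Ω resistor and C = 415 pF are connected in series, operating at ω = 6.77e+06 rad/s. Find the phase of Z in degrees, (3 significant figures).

X_C = 1/(ωC) = 356 Ω
Z = 267 − j356 Ω
|Z| = √(267² + 356²) = 445 Ω
∠Z = arctan(-356/267) = -53.1°

-53.1°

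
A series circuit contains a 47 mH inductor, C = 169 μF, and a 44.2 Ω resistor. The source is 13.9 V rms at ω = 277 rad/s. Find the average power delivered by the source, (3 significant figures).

X_L = ωL = 13.0 Ω
X_C = 1/(ωC) = 21.4 Ω
Net reactance X = X_L − X_C = -8.34 Ω
Z = 44.2 − j8.34 Ω
|Z| = √(44.2² + 8.34²) = 45.0 Ω
∠Z = arctan(-8.34/44.2) = -10.7°
I = V/|Z| = 309 mA
P = VI cos φ = 13.9 × 0.309 × cos(-10.7°) = 4.22 W

4.22 W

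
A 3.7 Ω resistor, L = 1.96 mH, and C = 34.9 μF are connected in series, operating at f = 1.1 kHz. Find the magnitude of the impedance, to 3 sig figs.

ω = 2πf = 6912 rad/s
X_L = ωL = 13.5 Ω
X_C = 1/(ωC) = 4.15 Ω
Net reactance X = X_L − X_C = 9.40 Ω
Z = 3.70 + j9.40 Ω
|Z| = √(3.70² + 9.40²) = 10.1 Ω

10.1 Ω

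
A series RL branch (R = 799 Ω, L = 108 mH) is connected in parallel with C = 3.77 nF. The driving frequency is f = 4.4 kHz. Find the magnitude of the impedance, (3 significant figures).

ω = 2πf = 27650 rad/s
X_L = ωL = 2990 Ω
X_C = 1/(ωC) = 9590 Ω
Branch 1 (R+jX_L): Z₁ = 799 + j2990 Ω, |Z₁| = 3090 Ω
Branch 2 (−jX_C): Z₂ = −j9590 Ω
Parallel: Z = Z₁Z₂/(Z₁+Z₂), |Z| = 4450 Ω, ∠Z = 68.1°

4450 Ω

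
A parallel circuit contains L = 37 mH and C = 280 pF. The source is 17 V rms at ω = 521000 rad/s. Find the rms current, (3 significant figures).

1.60 mA

X_L = ωL = 19300 Ω
X_C = 1/(ωC) = 6850 Ω
Parallel: admittances add. Y = 1/(jωL) + jωC
Y = (0 + j9.4e-05) S
|Y| = 9.4e-05 S → |Z| = 1/|Y| = 10600 Ω, ∠Z = −∠Y = -90.0°
I = V/|Z| = 17/10600 = 1.60 mA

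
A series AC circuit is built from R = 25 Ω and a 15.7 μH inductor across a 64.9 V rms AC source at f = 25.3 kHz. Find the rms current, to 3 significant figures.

ω = 2πf = 159000 rad/s
X_L = ωL = 2.50 Ω
Z = 25.0 + j2.50 Ω
|Z| = √(25.0² + 2.50²) = 25.1 Ω
I = V/|Z| = 64.9/25.1 = 2.58 A

2.58 A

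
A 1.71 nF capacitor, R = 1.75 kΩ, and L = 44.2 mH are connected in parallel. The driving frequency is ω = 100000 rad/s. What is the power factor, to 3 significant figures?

0.995

X_L = ωL = 4420 Ω
X_C = 1/(ωC) = 5850 Ω
Parallel: admittances add. Y = 1/R + 1/(jωL) + jωC
Y = (0.000571 − j5.52e-05) S
|Y| = 0.000574 S → |Z| = 1/|Y| = 1740 Ω, ∠Z = −∠Y = 5.52°
cos φ = cos(5.52°) = 0.995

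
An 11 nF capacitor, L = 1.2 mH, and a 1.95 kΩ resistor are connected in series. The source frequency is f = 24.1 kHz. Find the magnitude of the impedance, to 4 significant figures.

ω = 2πf = 151400 rad/s
X_L = ωL = 181.7 Ω
X_C = 1/(ωC) = 600.4 Ω
Net reactance X = X_L − X_C = -418.6 Ω
Z = 1950 − j418.6 Ω
|Z| = √(1950² + 418.6²) = 1994 Ω

1994 Ω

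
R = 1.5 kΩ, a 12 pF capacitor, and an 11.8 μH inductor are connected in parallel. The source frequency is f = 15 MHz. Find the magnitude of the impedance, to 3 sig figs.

ω = 2πf = 9.425e+07 rad/s
X_L = ωL = 1110 Ω
X_C = 1/(ωC) = 884 Ω
Parallel: admittances add. Y = 1/R + 1/(jωL) + jωC
Y = (0.000667 + j0.000232) S
|Y| = 0.000706 S → |Z| = 1/|Y| = 1420 Ω, ∠Z = −∠Y = -19.2°

1420 Ω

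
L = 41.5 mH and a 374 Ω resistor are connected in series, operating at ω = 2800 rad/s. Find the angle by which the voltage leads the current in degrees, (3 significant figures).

X_L = ωL = 116 Ω
Z = 374 + j116 Ω
|Z| = √(374² + 116²) = 392 Ω
∠Z = arctan(116/374) = 17.3°

17.3°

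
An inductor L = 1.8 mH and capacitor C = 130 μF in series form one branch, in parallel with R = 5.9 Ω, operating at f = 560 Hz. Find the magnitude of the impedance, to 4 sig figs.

3.393 Ω

ω = 2πf = 3519 rad/s
X_L = ωL = 6.333 Ω
X_C = 1/(ωC) = 2.186 Ω
Branch 1: Z₁ = R = 5.900 Ω
Branch 2 (series LC): Z₂ = j(X_L − X_C) = j4.147 Ω
Parallel: Z = Z₁Z₂/(Z₁+Z₂), |Z| = 3.393 Ω, ∠Z = 54.90°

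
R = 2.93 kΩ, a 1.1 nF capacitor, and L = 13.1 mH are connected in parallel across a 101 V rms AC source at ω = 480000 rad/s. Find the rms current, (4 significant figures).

50.76 mA

X_L = ωL = 6288 Ω
X_C = 1/(ωC) = 1894 Ω
Parallel: admittances add. Y = 1/R + 1/(jωL) + jωC
Y = (0.0003413 + j0.0003690) S
|Y| = 0.0005026 S → |Z| = 1/|Y| = 1990 Ω, ∠Z = −∠Y = -47.23°
I = V/|Z| = 101/1990 = 50.76 mA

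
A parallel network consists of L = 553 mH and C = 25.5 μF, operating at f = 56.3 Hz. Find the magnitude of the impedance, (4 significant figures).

255.9 Ω

ω = 2πf = 353.7 rad/s
X_L = ωL = 195.6 Ω
X_C = 1/(ωC) = 110.9 Ω
Parallel: admittances add. Y = 1/(jωL) + jωC
Y = (0 + j0.003909) S
|Y| = 0.003909 S → |Z| = 1/|Y| = 255.9 Ω, ∠Z = −∠Y = -90.00°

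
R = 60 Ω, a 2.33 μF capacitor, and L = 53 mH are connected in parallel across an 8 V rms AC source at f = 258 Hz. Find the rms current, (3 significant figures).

147 mA

ω = 2πf = 1621 rad/s
X_L = ωL = 85.9 Ω
X_C = 1/(ωC) = 265 Ω
Parallel: admittances add. Y = 1/R + 1/(jωL) + jωC
Y = (0.0167 − j0.00786) S
|Y| = 0.0184 S → |Z| = 1/|Y| = 54.3 Ω, ∠Z = −∠Y = 25.3°
I = V/|Z| = 8/54.3 = 147 mA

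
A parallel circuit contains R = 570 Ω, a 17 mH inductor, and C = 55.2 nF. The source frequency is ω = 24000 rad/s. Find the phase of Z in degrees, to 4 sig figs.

X_L = ωL = 408.0 Ω
X_C = 1/(ωC) = 754.8 Ω
Parallel: admittances add. Y = 1/R + 1/(jωL) + jωC
Y = (0.001754 − j0.001126) S
|Y| = 0.002085 S → |Z| = 1/|Y| = 479.7 Ω, ∠Z = −∠Y = 32.70°

32.70°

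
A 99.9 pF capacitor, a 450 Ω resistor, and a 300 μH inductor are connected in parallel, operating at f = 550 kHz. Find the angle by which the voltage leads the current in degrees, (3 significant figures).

15.6°

ω = 2πf = 3.456e+06 rad/s
X_L = ωL = 1040 Ω
X_C = 1/(ωC) = 2900 Ω
Parallel: admittances add. Y = 1/R + 1/(jωL) + jωC
Y = (0.00222 − j0.000619) S
|Y| = 0.00231 S → |Z| = 1/|Y| = 433 Ω, ∠Z = −∠Y = 15.6°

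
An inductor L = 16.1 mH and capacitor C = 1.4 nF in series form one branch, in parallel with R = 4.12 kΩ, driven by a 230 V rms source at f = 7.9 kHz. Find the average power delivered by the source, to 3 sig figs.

12.8 W

ω = 2πf = 49640 rad/s
X_L = ωL = 799 Ω
X_C = 1/(ωC) = 14400 Ω
Branch 1: Z₁ = R = 4120 Ω
Branch 2 (series LC): Z₂ = j(X_L − X_C) = −j13600 Ω
Parallel: Z = Z₁Z₂/(Z₁+Z₂), |Z| = 3940 Ω, ∠Z = -16.9°
I = V/|Z| = 58.3 mA
P = VI cos φ = 230 × 0.0583 × cos(-16.9°) = 12.8 W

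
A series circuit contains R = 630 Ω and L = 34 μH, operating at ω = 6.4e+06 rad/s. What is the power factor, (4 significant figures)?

X_L = ωL = 217.6 Ω
Z = 630.0 + j217.6 Ω
|Z| = √(630.0² + 217.6²) = 666.5 Ω
∠Z = arctan(217.6/630.0) = 19.05°
cos φ = cos(19.05°) = 0.9452

0.9452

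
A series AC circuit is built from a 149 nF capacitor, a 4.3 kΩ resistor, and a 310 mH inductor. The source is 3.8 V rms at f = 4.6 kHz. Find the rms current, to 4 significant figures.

390.6 μA

ω = 2πf = 28900 rad/s
X_L = ωL = 8960 Ω
X_C = 1/(ωC) = 232.2 Ω
Net reactance X = X_L − X_C = 8728 Ω
Z = 4300 + j8728 Ω
|Z| = √(4300² + 8728²) = 9729 Ω
I = V/|Z| = 3.8/9729 = 390.6 μA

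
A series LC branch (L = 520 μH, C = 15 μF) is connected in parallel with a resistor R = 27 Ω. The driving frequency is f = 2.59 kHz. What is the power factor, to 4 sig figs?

0.1596

ω = 2πf = 16270 rad/s
X_L = ωL = 8.462 Ω
X_C = 1/(ωC) = 4.097 Ω
Branch 1: Z₁ = R = 27.00 Ω
Branch 2 (series LC): Z₂ = j(X_L − X_C) = j4.366 Ω
Parallel: Z = Z₁Z₂/(Z₁+Z₂), |Z| = 4.310 Ω, ∠Z = 80.82°
cos φ = cos(80.82°) = 0.1596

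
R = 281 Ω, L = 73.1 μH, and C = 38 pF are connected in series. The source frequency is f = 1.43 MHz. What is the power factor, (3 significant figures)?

0.123

ω = 2πf = 8.985e+06 rad/s
X_L = ωL = 657 Ω
X_C = 1/(ωC) = 2930 Ω
Net reactance X = X_L − X_C = -2270 Ω
Z = 281 − j2270 Ω
|Z| = √(281² + 2270²) = 2290 Ω
∠Z = arctan(-2270/281) = -82.9°
cos φ = cos(-82.9°) = 0.123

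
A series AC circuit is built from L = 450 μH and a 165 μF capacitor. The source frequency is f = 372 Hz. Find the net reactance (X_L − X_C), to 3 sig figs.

ω = 2πf = 2337 rad/s
X_L = ωL = 1.05 Ω
X_C = 1/(ωC) = 2.59 Ω
X = 1.05 − 2.59 = -1.54 Ω

-1.54 Ω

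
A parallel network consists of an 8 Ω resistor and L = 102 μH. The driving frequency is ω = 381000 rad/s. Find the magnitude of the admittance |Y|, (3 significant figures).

128 mS

X_L = ωL = 38.9 Ω
Parallel: admittances add. Y = 1/R + 1/(jωL)
Y = (0.125 − j0.0257) S
|Y| = 0.128 S → |Z| = 1/|Y| = 7.84 Ω, ∠Z = −∠Y = 11.6°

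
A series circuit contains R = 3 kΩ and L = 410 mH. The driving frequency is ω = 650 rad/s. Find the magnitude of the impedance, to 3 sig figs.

3010 Ω

X_L = ωL = 266 Ω
Z = 3000 + j266 Ω
|Z| = √(3000² + 266²) = 3010 Ω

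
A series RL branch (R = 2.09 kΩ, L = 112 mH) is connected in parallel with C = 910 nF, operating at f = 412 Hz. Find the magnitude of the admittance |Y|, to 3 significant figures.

ω = 2πf = 2589 rad/s
X_L = ωL = 290 Ω
X_C = 1/(ωC) = 425 Ω
Branch 1 (R+jX_L): Z₁ = 2090 + j290 Ω, |Z₁| = 2110 Ω
Branch 2 (−jX_C): Z₂ = −j425 Ω
Parallel: Z = Z₁Z₂/(Z₁+Z₂), |Z| = 428 Ω, ∠Z = -78.4°
|Y| = 1/|Z| = 2.34 mS

2.34 mS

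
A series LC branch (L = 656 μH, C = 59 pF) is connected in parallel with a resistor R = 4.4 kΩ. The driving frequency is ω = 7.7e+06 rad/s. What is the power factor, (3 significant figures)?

X_L = ωL = 5050 Ω
X_C = 1/(ωC) = 2200 Ω
Branch 1: Z₁ = R = 4400 Ω
Branch 2 (series LC): Z₂ = j(X_L − X_C) = j2850 Ω
Parallel: Z = Z₁Z₂/(Z₁+Z₂), |Z| = 2390 Ω, ∠Z = 57.1°
cos φ = cos(57.1°) = 0.544

0.544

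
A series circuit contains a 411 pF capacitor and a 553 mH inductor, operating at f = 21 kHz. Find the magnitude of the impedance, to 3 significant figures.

ω = 2πf = 131900 rad/s
X_L = ωL = 73000 Ω
X_C = 1/(ωC) = 18400 Ω
Net reactance X = X_L − X_C = 54500 Ω
Z = j54500 Ω
|Z| = √(0² + 54500²) = 54500 Ω

54500 Ω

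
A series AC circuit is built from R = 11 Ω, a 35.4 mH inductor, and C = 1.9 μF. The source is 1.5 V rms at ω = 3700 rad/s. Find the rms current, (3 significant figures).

95.3 mA

X_L = ωL = 131 Ω
X_C = 1/(ωC) = 142 Ω
Net reactance X = X_L − X_C = -11.3 Ω
Z = 11.0 − j11.3 Ω
|Z| = √(11.0² + 11.3²) = 15.7 Ω
I = V/|Z| = 1.5/15.7 = 95.3 mA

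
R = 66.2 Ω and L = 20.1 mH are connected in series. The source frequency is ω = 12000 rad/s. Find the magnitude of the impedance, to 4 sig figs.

X_L = ωL = 241.2 Ω
Z = 66.20 + j241.2 Ω
|Z| = √(66.20² + 241.2²) = 250.1 Ω

250.1 Ω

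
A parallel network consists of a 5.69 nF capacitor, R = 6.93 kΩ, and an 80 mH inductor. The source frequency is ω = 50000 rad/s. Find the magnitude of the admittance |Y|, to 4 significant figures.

148.4 μS

X_L = ωL = 4000 Ω
X_C = 1/(ωC) = 3515 Ω
Parallel: admittances add. Y = 1/R + 1/(jωL) + jωC
Y = (0.0001443 + j3.45e-05) S
|Y| = 0.0001484 S → |Z| = 1/|Y| = 6740 Ω, ∠Z = −∠Y = -13.45°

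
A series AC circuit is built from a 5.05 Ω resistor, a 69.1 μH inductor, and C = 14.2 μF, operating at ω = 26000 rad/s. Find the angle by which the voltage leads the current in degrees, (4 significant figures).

X_L = ωL = 1.797 Ω
X_C = 1/(ωC) = 2.709 Ω
Net reactance X = X_L − X_C = -0.9120 Ω
Z = 5.050 − j0.9120 Ω
|Z| = √(5.050² + 0.9120²) = 5.132 Ω
∠Z = arctan(-0.9120/5.050) = -10.24°

-10.24°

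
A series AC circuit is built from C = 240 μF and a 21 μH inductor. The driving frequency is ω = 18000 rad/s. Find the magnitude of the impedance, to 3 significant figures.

X_L = ωL = 0.378 Ω
X_C = 1/(ωC) = 0.231 Ω
Net reactance X = X_L − X_C = 0.147 Ω
Z = j0.147 Ω
|Z| = √(0² + 0.147²) = 0.147 Ω

0.147 Ω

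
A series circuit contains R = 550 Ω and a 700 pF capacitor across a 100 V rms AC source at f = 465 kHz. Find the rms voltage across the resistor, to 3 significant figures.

ω = 2πf = 2.922e+06 rad/s
X_C = 1/(ωC) = 489 Ω
Z = 550 − j489 Ω
|Z| = √(550² + 489²) = 736 Ω
I = V/|Z| = 136 mA
V_R = I·|Z_R| = 0.136 × 550 = 74.7 V

74.7 V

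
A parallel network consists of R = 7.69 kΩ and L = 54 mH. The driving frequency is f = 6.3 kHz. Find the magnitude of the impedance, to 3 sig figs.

2060 Ω

ω = 2πf = 39580 rad/s
X_L = ωL = 2140 Ω
Parallel: admittances add. Y = 1/R + 1/(jωL)
Y = (0.000130 − j0.000468) S
|Y| = 0.000486 S → |Z| = 1/|Y| = 2060 Ω, ∠Z = −∠Y = 74.5°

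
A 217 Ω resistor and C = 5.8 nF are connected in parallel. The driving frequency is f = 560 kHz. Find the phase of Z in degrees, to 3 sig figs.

ω = 2πf = 3.519e+06 rad/s
X_C = 1/(ωC) = 49.0 Ω
Parallel: admittances add. Y = 1/R + jωC
Y = (0.00461 + j0.0204) S
|Y| = 0.0209 S → |Z| = 1/|Y| = 47.8 Ω, ∠Z = −∠Y = -77.3°

-77.3°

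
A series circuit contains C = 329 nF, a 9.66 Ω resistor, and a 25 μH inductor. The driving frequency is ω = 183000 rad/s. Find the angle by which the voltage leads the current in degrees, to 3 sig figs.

X_L = ωL = 4.58 Ω
X_C = 1/(ωC) = 16.6 Ω
Net reactance X = X_L − X_C = -12.0 Ω
Z = 9.66 − j12.0 Ω
|Z| = √(9.66² + 12.0²) = 15.4 Ω
∠Z = arctan(-12.0/9.66) = -51.2°

-51.2°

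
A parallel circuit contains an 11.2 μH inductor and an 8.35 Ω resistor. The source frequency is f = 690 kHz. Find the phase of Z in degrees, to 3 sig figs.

ω = 2πf = 4.335e+06 rad/s
X_L = ωL = 48.6 Ω
Parallel: admittances add. Y = 1/R + 1/(jωL)
Y = (0.120 − j0.0206) S
|Y| = 0.122 S → |Z| = 1/|Y| = 8.23 Ω, ∠Z = −∠Y = 9.76°

9.76°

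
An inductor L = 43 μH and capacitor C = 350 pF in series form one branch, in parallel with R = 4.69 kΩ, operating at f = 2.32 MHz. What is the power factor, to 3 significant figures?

0.0915

ω = 2πf = 1.458e+07 rad/s
X_L = ωL = 627 Ω
X_C = 1/(ωC) = 196 Ω
Branch 1: Z₁ = R = 4690 Ω
Branch 2 (series LC): Z₂ = j(X_L − X_C) = j431 Ω
Parallel: Z = Z₁Z₂/(Z₁+Z₂), |Z| = 429 Ω, ∠Z = 84.8°
cos φ = cos(84.8°) = 0.0915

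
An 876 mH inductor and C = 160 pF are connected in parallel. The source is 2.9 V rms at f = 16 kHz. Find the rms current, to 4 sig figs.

13.72 μA

ω = 2πf = 100500 rad/s
X_L = ωL = 88070 Ω
X_C = 1/(ωC) = 62170 Ω
Parallel: admittances add. Y = 1/(jωL) + jωC
Y = (0 + j4.73e-06) S
|Y| = 4.73e-06 S → |Z| = 1/|Y| = 211400 Ω, ∠Z = −∠Y = -90.00°
I = V/|Z| = 2.9/211400 = 13.72 μA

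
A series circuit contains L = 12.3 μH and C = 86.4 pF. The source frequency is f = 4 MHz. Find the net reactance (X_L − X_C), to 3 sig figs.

ω = 2πf = 2.513e+07 rad/s
X_L = ωL = 309 Ω
X_C = 1/(ωC) = 461 Ω
X = 309 − 461 = -151 Ω

-151 Ω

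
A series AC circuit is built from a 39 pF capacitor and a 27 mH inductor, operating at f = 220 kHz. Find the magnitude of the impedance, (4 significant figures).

ω = 2πf = 1.382e+06 rad/s
X_L = ωL = 37320 Ω
X_C = 1/(ωC) = 18550 Ω
Net reactance X = X_L − X_C = 18770 Ω
Z = j18770 Ω
|Z| = √(0² + 18770²) = 18770 Ω

18770 Ω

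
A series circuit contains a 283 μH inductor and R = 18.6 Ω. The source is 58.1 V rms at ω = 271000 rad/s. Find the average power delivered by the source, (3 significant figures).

X_L = ωL = 76.7 Ω
Z = 18.6 + j76.7 Ω
|Z| = √(18.6² + 76.7²) = 78.9 Ω
∠Z = arctan(76.7/18.6) = 76.4°
I = V/|Z| = 736 mA
P = VI cos φ = 58.1 × 0.736 × cos(76.4°) = 10.1 W

10.1 W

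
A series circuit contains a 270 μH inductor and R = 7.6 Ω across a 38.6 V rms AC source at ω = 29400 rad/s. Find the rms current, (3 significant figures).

X_L = ωL = 7.94 Ω
Z = 7.60 + j7.94 Ω
|Z| = √(7.60² + 7.94²) = 11.0 Ω
I = V/|Z| = 38.6/11.0 = 3.51 A

3.51 A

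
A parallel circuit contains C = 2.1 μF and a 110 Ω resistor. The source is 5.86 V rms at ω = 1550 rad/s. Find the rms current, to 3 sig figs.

56.6 mA

X_C = 1/(ωC) = 307 Ω
Parallel: admittances add. Y = 1/R + jωC
Y = (0.00909 + j0.00325) S
|Y| = 0.00966 S → |Z| = 1/|Y| = 104 Ω, ∠Z = −∠Y = -19.7°
I = V/|Z| = 5.86/104 = 56.6 mA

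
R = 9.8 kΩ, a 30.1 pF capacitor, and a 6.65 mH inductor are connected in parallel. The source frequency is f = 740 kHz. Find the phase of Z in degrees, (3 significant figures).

-46.5°

ω = 2πf = 4.65e+06 rad/s
X_L = ωL = 30900 Ω
X_C = 1/(ωC) = 7150 Ω
Parallel: admittances add. Y = 1/R + 1/(jωL) + jωC
Y = (0.000102 + j0.000108) S
|Y| = 0.000148 S → |Z| = 1/|Y| = 6740 Ω, ∠Z = −∠Y = -46.5°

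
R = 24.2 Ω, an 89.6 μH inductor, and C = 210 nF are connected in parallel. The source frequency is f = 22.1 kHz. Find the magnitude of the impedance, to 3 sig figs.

ω = 2πf = 138900 rad/s
X_L = ωL = 12.4 Ω
X_C = 1/(ωC) = 34.3 Ω
Parallel: admittances add. Y = 1/R + 1/(jωL) + jωC
Y = (0.0413 − j0.0512) S
|Y| = 0.0658 S → |Z| = 1/|Y| = 15.2 Ω, ∠Z = −∠Y = 51.1°

15.2 Ω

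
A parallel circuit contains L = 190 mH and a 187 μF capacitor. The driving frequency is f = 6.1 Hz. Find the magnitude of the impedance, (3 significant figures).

ω = 2πf = 38.33 rad/s
X_L = ωL = 7.28 Ω
X_C = 1/(ωC) = 140 Ω
Parallel: admittances add. Y = 1/(jωL) + jωC
Y = (0 − j0.130) S
|Y| = 0.130 S → |Z| = 1/|Y| = 7.68 Ω, ∠Z = −∠Y = 90.0°

7.68 Ω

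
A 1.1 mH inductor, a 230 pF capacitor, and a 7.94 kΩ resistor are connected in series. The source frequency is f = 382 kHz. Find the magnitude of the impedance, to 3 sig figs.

7980 Ω

ω = 2πf = 2.4e+06 rad/s
X_L = ωL = 2640 Ω
X_C = 1/(ωC) = 1810 Ω
Net reactance X = X_L − X_C = 829 Ω
Z = 7940 + j829 Ω
|Z| = √(7940² + 829²) = 7980 Ω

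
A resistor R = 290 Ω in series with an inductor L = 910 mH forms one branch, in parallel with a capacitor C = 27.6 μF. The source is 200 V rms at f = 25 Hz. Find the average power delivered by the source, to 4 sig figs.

ω = 2πf = 157.1 rad/s
X_L = ωL = 142.9 Ω
X_C = 1/(ωC) = 230.7 Ω
Branch 1 (R+jX_L): Z₁ = 290.0 + j142.9 Ω, |Z₁| = 323.3 Ω
Branch 2 (−jX_C): Z₂ = −j230.7 Ω
Parallel: Z = Z₁Z₂/(Z₁+Z₂), |Z| = 246.1 Ω, ∠Z = -46.93°
I = V/|Z| = 812.5 mA
P = VI cos φ = 200 × 0.8125 × cos(-46.93°) = 111.0 W

111.0 W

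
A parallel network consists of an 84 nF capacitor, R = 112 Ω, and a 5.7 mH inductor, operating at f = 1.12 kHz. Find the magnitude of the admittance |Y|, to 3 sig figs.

ω = 2πf = 7037 rad/s
X_L = ωL = 40.1 Ω
X_C = 1/(ωC) = 1690 Ω
Parallel: admittances add. Y = 1/R + 1/(jωL) + jωC
Y = (0.00893 − j0.0243) S
|Y| = 0.0259 S → |Z| = 1/|Y| = 38.6 Ω, ∠Z = −∠Y = 69.9°

25.9 mS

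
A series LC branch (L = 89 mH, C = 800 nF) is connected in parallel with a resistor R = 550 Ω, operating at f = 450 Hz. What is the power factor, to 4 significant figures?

ω = 2πf = 2827 rad/s
X_L = ωL = 251.6 Ω
X_C = 1/(ωC) = 442.1 Ω
Branch 1: Z₁ = R = 550.0 Ω
Branch 2 (series LC): Z₂ = j(X_L − X_C) = −j190.5 Ω
Parallel: Z = Z₁Z₂/(Z₁+Z₂), |Z| = 180.0 Ω, ∠Z = -70.90°
cos φ = cos(-70.90°) = 0.3272

0.3272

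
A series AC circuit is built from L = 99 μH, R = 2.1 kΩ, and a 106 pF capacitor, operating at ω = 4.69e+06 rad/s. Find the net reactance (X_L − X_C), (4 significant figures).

-1547 Ω

X_L = ωL = 464.3 Ω
X_C = 1/(ωC) = 2012 Ω
X = 464.3 − 2012 = -1547 Ω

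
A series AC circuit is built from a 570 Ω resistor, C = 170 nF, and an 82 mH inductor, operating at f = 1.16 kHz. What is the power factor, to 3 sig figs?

ω = 2πf = 7288 rad/s
X_L = ωL = 598 Ω
X_C = 1/(ωC) = 807 Ω
Net reactance X = X_L − X_C = -209 Ω
Z = 570 − j209 Ω
|Z| = √(570² + 209²) = 607 Ω
∠Z = arctan(-209/570) = -20.2°
cos φ = cos(-20.2°) = 0.939

0.939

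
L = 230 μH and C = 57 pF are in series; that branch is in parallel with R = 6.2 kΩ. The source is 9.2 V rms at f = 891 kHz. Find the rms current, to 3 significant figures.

ω = 2πf = 5.598e+06 rad/s
X_L = ωL = 1290 Ω
X_C = 1/(ωC) = 3130 Ω
Branch 1: Z₁ = R = 6200 Ω
Branch 2 (series LC): Z₂ = j(X_L − X_C) = −j1850 Ω
Parallel: Z = Z₁Z₂/(Z₁+Z₂), |Z| = 1770 Ω, ∠Z = -73.4°
I = V/|Z| = 9.2/1770 = 5.20 mA

5.20 mA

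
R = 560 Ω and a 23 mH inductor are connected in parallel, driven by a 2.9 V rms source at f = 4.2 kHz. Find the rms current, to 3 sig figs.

7.05 mA

ω = 2πf = 26390 rad/s
X_L = ωL = 607 Ω
Parallel: admittances add. Y = 1/R + 1/(jωL)
Y = (0.00179 − j0.00165) S
|Y| = 0.00243 S → |Z| = 1/|Y| = 412 Ω, ∠Z = −∠Y = 42.7°
I = V/|Z| = 2.9/412 = 7.05 mA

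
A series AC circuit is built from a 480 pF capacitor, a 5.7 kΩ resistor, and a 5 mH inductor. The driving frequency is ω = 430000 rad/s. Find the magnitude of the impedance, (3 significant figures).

6300 Ω

X_L = ωL = 2150 Ω
X_C = 1/(ωC) = 4840 Ω
Net reactance X = X_L − X_C = -2690 Ω
Z = 5700 − j2690 Ω
|Z| = √(5700² + 2690²) = 6300 Ω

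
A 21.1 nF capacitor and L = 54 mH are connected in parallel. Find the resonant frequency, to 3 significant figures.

ω₀ = 1/√(LC) = 1/√(0.054 × 2.11e-08) = 29630 rad/s
f₀ = ω₀/(2π) = 4.72 kHz

4.72 kHz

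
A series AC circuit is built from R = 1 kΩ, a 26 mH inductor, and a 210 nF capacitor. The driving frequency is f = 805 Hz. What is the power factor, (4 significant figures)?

0.7771

ω = 2πf = 5058 rad/s
X_L = ωL = 131.5 Ω
X_C = 1/(ωC) = 941.5 Ω
Net reactance X = X_L − X_C = -810.0 Ω
Z = 1000 − j810.0 Ω
|Z| = √(1000² + 810.0²) = 1287 Ω
∠Z = arctan(-810.0/1000) = -39.01°
cos φ = cos(-39.01°) = 0.7771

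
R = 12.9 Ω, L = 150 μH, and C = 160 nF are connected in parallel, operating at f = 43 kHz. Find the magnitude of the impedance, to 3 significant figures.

12.5 Ω

ω = 2πf = 270200 rad/s
X_L = ωL = 40.5 Ω
X_C = 1/(ωC) = 23.1 Ω
Parallel: admittances add. Y = 1/R + 1/(jωL) + jωC
Y = (0.0775 + j0.0186) S
|Y| = 0.0797 S → |Z| = 1/|Y| = 12.5 Ω, ∠Z = −∠Y = -13.5°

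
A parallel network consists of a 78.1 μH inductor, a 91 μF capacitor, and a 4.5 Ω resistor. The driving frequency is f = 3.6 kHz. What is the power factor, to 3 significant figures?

0.147

ω = 2πf = 22620 rad/s
X_L = ωL = 1.77 Ω
X_C = 1/(ωC) = 0.486 Ω
Parallel: admittances add. Y = 1/R + 1/(jωL) + jωC
Y = (0.222 + j1.49) S
|Y| = 1.51 S → |Z| = 1/|Y| = 0.663 Ω, ∠Z = −∠Y = -81.5°
cos φ = cos(-81.5°) = 0.147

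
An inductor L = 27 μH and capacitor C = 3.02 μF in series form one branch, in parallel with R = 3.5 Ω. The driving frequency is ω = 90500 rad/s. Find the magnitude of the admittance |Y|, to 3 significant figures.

871 mS

X_L = ωL = 2.44 Ω
X_C = 1/(ωC) = 3.66 Ω
Branch 1: Z₁ = R = 3.50 Ω
Branch 2 (series LC): Z₂ = j(X_L − X_C) = −j1.22 Ω
Parallel: Z = Z₁Z₂/(Z₁+Z₂), |Z| = 1.15 Ω, ∠Z = -70.9°
|Y| = 1/|Z| = 871 mS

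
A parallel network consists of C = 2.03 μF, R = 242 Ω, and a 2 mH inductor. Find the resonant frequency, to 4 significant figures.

2.498 kHz

ω₀ = 1/√(LC) = 1/√(0.002 × 2.03e-06) = 15690 rad/s
f₀ = ω₀/(2π) = 2.498 kHz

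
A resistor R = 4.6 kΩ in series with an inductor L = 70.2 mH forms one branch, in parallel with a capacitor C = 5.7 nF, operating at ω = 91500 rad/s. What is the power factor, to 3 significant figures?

0.173

X_L = ωL = 6420 Ω
X_C = 1/(ωC) = 1920 Ω
Branch 1 (R+jX_L): Z₁ = 4600 + j6420 Ω, |Z₁| = 7900 Ω
Branch 2 (−jX_C): Z₂ = −j1920 Ω
Parallel: Z = Z₁Z₂/(Z₁+Z₂), |Z| = 2350 Ω, ∠Z = -80.0°
cos φ = cos(-80.0°) = 0.173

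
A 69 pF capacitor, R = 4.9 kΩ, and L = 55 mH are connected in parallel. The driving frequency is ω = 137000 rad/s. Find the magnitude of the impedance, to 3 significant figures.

X_L = ωL = 7540 Ω
X_C = 1/(ωC) = 106000 Ω
Parallel: admittances add. Y = 1/R + 1/(jωL) + jωC
Y = (0.000204 − j0.000123) S
|Y| = 0.000238 S → |Z| = 1/|Y| = 4190 Ω, ∠Z = −∠Y = 31.1°

4190 Ω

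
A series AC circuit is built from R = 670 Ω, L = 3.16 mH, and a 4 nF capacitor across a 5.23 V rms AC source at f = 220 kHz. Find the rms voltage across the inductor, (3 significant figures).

ω = 2πf = 1.382e+06 rad/s
X_L = ωL = 4370 Ω
X_C = 1/(ωC) = 181 Ω
Net reactance X = X_L − X_C = 4190 Ω
Z = 670 + j4190 Ω
|Z| = √(670² + 4190²) = 4240 Ω
I = V/|Z| = 1.23 mA
V_L = I·|Z_L| = 0.00123 × 4370 = 5.39 V

5.39 V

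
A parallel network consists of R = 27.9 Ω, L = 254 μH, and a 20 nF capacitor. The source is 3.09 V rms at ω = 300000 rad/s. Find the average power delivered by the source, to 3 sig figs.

342 mW

X_L = ωL = 76.2 Ω
X_C = 1/(ωC) = 167 Ω
Parallel: admittances add. Y = 1/R + 1/(jωL) + jωC
Y = (0.0358 − j0.00712) S
|Y| = 0.0365 S → |Z| = 1/|Y| = 27.4 Ω, ∠Z = −∠Y = 11.2°
I = V/|Z| = 113 mA
P = VI cos φ = 3.09 × 0.113 × cos(11.2°) = 342 mW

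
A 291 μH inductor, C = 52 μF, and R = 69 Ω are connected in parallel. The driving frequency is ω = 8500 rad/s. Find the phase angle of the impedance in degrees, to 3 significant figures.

X_L = ωL = 2.47 Ω
X_C = 1/(ωC) = 2.26 Ω
Parallel: admittances add. Y = 1/R + 1/(jωL) + jωC
Y = (0.0145 + j0.0377) S
|Y| = 0.0404 S → |Z| = 1/|Y| = 24.8 Ω, ∠Z = −∠Y = -69.0°

-69.0°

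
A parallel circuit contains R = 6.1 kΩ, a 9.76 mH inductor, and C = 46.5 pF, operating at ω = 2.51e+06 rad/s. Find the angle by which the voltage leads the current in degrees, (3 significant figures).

-24.8°

X_L = ωL = 24500 Ω
X_C = 1/(ωC) = 8570 Ω
Parallel: admittances add. Y = 1/R + 1/(jωL) + jωC
Y = (0.000164 + j7.59e-05) S
|Y| = 0.000181 S → |Z| = 1/|Y| = 5540 Ω, ∠Z = −∠Y = -24.8°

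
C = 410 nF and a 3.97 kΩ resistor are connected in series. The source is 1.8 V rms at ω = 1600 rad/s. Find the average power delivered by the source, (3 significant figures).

X_C = 1/(ωC) = 1520 Ω
Z = 3970 − j1520 Ω
|Z| = √(3970² + 1520²) = 4250 Ω
∠Z = arctan(-1520/3970) = -21.0°
I = V/|Z| = 423 μA
P = VI cos φ = 1.8 × 0.000423 × cos(-21.0°) = 711 μW

711 μW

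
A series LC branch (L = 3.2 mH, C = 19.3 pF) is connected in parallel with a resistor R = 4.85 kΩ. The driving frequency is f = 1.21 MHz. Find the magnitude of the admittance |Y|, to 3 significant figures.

214 μS

ω = 2πf = 7.603e+06 rad/s
X_L = ωL = 24300 Ω
X_C = 1/(ωC) = 6820 Ω
Branch 1: Z₁ = R = 4850 Ω
Branch 2 (series LC): Z₂ = j(X_L − X_C) = j17500 Ω
Parallel: Z = Z₁Z₂/(Z₁+Z₂), |Z| = 4670 Ω, ∠Z = 15.5°
|Y| = 1/|Z| = 214 μS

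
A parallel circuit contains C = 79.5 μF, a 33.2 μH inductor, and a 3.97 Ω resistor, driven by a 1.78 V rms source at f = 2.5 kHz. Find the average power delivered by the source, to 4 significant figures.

ω = 2πf = 15710 rad/s
X_L = ωL = 0.5215 Ω
X_C = 1/(ωC) = 0.8008 Ω
Parallel: admittances add. Y = 1/R + 1/(jωL) + jωC
Y = (0.2519 − j0.6687) S
|Y| = 0.7146 S → |Z| = 1/|Y| = 1.399 Ω, ∠Z = −∠Y = 69.36°
I = V/|Z| = 1.272 A
P = VI cos φ = 1.78 × 1.272 × cos(69.36°) = 798.1 mW

798.1 mW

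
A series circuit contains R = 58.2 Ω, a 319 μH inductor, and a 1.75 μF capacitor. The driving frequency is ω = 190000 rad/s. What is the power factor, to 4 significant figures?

0.7107

X_L = ωL = 60.61 Ω
X_C = 1/(ωC) = 3.008 Ω
Net reactance X = X_L − X_C = 57.60 Ω
Z = 58.20 + j57.60 Ω
|Z| = √(58.20² + 57.60²) = 81.89 Ω
∠Z = arctan(57.60/58.20) = 44.70°
cos φ = cos(44.70°) = 0.7107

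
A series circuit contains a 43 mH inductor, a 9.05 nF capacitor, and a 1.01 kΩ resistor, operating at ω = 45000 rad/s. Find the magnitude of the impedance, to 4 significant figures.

1136 Ω

X_L = ωL = 1935 Ω
X_C = 1/(ωC) = 2455 Ω
Net reactance X = X_L − X_C = -520.5 Ω
Z = 1010 − j520.5 Ω
|Z| = √(1010² + 520.5²) = 1136 Ω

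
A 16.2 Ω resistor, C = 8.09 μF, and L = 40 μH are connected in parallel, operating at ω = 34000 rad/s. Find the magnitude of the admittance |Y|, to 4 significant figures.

X_L = ωL = 1.360 Ω
X_C = 1/(ωC) = 3.636 Ω
Parallel: admittances add. Y = 1/R + 1/(jωL) + jωC
Y = (0.06173 − j0.4602) S
|Y| = 0.4644 S → |Z| = 1/|Y| = 2.154 Ω, ∠Z = −∠Y = 82.36°

464.4 mS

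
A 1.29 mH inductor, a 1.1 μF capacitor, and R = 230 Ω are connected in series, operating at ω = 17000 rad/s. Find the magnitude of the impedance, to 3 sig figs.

232 Ω

X_L = ωL = 21.9 Ω
X_C = 1/(ωC) = 53.5 Ω
Net reactance X = X_L − X_C = -31.5 Ω
Z = 230 − j31.5 Ω
|Z| = √(230² + 31.5²) = 232 Ω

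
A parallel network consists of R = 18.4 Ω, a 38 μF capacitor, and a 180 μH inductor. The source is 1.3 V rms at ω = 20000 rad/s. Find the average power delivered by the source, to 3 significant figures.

91.8 mW

X_L = ωL = 3.60 Ω
X_C = 1/(ωC) = 1.32 Ω
Parallel: admittances add. Y = 1/R + 1/(jωL) + jωC
Y = (0.0543 + j0.482) S
|Y| = 0.485 S → |Z| = 1/|Y| = 2.06 Ω, ∠Z = −∠Y = -83.6°
I = V/|Z| = 631 mA
P = VI cos φ = 1.3 × 0.631 × cos(-83.6°) = 91.8 mW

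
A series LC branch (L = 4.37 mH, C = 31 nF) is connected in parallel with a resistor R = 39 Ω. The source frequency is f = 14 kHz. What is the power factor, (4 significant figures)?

ω = 2πf = 87960 rad/s
X_L = ωL = 384.4 Ω
X_C = 1/(ωC) = 366.7 Ω
Branch 1: Z₁ = R = 39.00 Ω
Branch 2 (series LC): Z₂ = j(X_L − X_C) = j17.69 Ω
Parallel: Z = Z₁Z₂/(Z₁+Z₂), |Z| = 16.11 Ω, ∠Z = 65.60°
cos φ = cos(65.60°) = 0.4131

0.4131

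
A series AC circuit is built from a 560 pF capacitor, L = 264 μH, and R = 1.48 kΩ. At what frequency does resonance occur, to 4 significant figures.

ω₀ = 1/√(LC) = 1/√(0.000264 × 5.6e-10) = 2.601e+06 rad/s
f₀ = ω₀/(2π) = 413.9 kHz

413.9 kHz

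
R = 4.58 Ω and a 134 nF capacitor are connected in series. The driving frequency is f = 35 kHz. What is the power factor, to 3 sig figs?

0.134

ω = 2πf = 219900 rad/s
X_C = 1/(ωC) = 33.9 Ω
Z = 4.58 − j33.9 Ω
|Z| = √(4.58² + 33.9²) = 34.2 Ω
∠Z = arctan(-33.9/4.58) = -82.3°
cos φ = cos(-82.3°) = 0.134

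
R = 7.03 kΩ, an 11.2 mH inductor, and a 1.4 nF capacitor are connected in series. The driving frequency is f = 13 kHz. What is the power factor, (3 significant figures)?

ω = 2πf = 81680 rad/s
X_L = ωL = 915 Ω
X_C = 1/(ωC) = 8740 Ω
Net reactance X = X_L − X_C = -7830 Ω
Z = 7030 − j7830 Ω
|Z| = √(7030² + 7830²) = 10500 Ω
∠Z = arctan(-7830/7030) = -48.1°
cos φ = cos(-48.1°) = 0.668

0.668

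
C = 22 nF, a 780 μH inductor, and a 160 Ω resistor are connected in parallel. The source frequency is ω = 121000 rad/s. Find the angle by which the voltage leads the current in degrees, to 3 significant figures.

X_L = ωL = 94.4 Ω
X_C = 1/(ωC) = 376 Ω
Parallel: admittances add. Y = 1/R + 1/(jωL) + jωC
Y = (0.00625 − j0.00793) S
|Y| = 0.0101 S → |Z| = 1/|Y| = 99.0 Ω, ∠Z = −∠Y = 51.8°

51.8°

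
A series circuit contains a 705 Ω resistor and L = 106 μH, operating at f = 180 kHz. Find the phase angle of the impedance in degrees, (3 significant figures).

ω = 2πf = 1.131e+06 rad/s
X_L = ωL = 120 Ω
Z = 705 + j120 Ω
|Z| = √(705² + 120²) = 715 Ω
∠Z = arctan(120/705) = 9.65°

9.65°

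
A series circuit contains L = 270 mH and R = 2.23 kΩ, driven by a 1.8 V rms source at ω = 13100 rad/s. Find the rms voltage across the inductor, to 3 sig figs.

X_L = ωL = 3540 Ω
Z = 2230 + j3540 Ω
|Z| = √(2230² + 3540²) = 4180 Ω
I = V/|Z| = 430 μA
V_L = I·|Z_L| = 0.000430 × 3540 = 1.52 V

1.52 V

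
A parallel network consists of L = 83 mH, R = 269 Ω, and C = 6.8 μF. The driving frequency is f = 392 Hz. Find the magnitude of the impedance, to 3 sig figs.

80.5 Ω

ω = 2πf = 2463 rad/s
X_L = ωL = 204 Ω
X_C = 1/(ωC) = 59.7 Ω
Parallel: admittances add. Y = 1/R + 1/(jωL) + jωC
Y = (0.00372 + j0.0119) S
|Y| = 0.0124 S → |Z| = 1/|Y| = 80.5 Ω, ∠Z = −∠Y = -72.6°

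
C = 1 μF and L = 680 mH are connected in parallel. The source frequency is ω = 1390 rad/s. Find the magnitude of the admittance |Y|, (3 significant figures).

X_L = ωL = 945 Ω
X_C = 1/(ωC) = 719 Ω
Parallel: admittances add. Y = 1/(jωL) + jωC
Y = (0 + j0.000332) S
|Y| = 0.000332 S → |Z| = 1/|Y| = 3010 Ω, ∠Z = −∠Y = -90.0°

332 μS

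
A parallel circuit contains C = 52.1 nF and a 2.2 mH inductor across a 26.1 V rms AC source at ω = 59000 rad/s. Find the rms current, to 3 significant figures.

X_L = ωL = 130 Ω
X_C = 1/(ωC) = 325 Ω
Parallel: admittances add. Y = 1/(jωL) + jωC
Y = (0 − j0.00463) S
|Y| = 0.00463 S → |Z| = 1/|Y| = 216 Ω, ∠Z = −∠Y = 90.0°
I = V/|Z| = 26.1/216 = 121 mA

121 mA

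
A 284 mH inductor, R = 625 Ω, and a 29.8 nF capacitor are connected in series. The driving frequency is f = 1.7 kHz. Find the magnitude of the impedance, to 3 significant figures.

ω = 2πf = 10680 rad/s
X_L = ωL = 3030 Ω
X_C = 1/(ωC) = 3140 Ω
Net reactance X = X_L − X_C = -108 Ω
Z = 625 − j108 Ω
|Z| = √(625² + 108²) = 634 Ω

634 Ω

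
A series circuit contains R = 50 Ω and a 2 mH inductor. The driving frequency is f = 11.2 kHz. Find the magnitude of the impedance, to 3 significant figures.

ω = 2πf = 70370 rad/s
X_L = ωL = 141 Ω
Z = 50.0 + j141 Ω
|Z| = √(50.0² + 141²) = 149 Ω

149 Ω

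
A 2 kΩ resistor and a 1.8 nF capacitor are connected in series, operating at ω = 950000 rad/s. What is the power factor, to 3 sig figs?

X_C = 1/(ωC) = 585 Ω
Z = 2000 − j585 Ω
|Z| = √(2000² + 585²) = 2080 Ω
∠Z = arctan(-585/2000) = -16.3°
cos φ = cos(-16.3°) = 0.960

0.960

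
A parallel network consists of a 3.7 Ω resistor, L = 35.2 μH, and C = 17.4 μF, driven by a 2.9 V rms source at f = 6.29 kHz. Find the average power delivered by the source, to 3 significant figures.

2.27 W

ω = 2πf = 39520 rad/s
X_L = ωL = 1.39 Ω
X_C = 1/(ωC) = 1.45 Ω
Parallel: admittances add. Y = 1/R + 1/(jωL) + jωC
Y = (0.270 − j0.0312) S
|Y| = 0.272 S → |Z| = 1/|Y| = 3.68 Ω, ∠Z = −∠Y = 6.58°
I = V/|Z| = 789 mA
P = VI cos φ = 2.9 × 0.789 × cos(6.58°) = 2.27 W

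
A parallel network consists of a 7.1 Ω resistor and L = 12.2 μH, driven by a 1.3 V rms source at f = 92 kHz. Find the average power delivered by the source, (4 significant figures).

ω = 2πf = 578100 rad/s
X_L = ωL = 7.052 Ω
Parallel: admittances add. Y = 1/R + 1/(jωL)
Y = (0.1408 − j0.1418) S
|Y| = 0.1999 S → |Z| = 1/|Y| = 5.003 Ω, ∠Z = −∠Y = 45.19°
I = V/|Z| = 259.8 mA
P = VI cos φ = 1.3 × 0.2598 × cos(45.19°) = 238.0 mW

238.0 mW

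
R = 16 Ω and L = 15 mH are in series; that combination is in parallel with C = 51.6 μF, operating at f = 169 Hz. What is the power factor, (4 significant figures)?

0.8000

ω = 2πf = 1062 rad/s
X_L = ωL = 15.93 Ω
X_C = 1/(ωC) = 18.25 Ω
Branch 1 (R+jX_L): Z₁ = 16.00 + j15.93 Ω, |Z₁| = 22.58 Ω
Branch 2 (−jX_C): Z₂ = −j18.25 Ω
Parallel: Z = Z₁Z₂/(Z₁+Z₂), |Z| = 25.49 Ω, ∠Z = -36.87°
cos φ = cos(-36.87°) = 0.8000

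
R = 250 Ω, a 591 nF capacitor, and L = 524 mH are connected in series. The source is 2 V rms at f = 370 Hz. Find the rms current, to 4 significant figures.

3.634 mA

ω = 2πf = 2325 rad/s
X_L = ωL = 1218 Ω
X_C = 1/(ωC) = 727.8 Ω
Net reactance X = X_L − X_C = 490.4 Ω
Z = 250.0 + j490.4 Ω
|Z| = √(250.0² + 490.4²) = 550.4 Ω
I = V/|Z| = 2/550.4 = 3.634 mA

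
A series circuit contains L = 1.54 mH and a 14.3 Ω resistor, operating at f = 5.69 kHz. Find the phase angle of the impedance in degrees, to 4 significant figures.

ω = 2πf = 35750 rad/s
X_L = ωL = 55.06 Ω
Z = 14.30 + j55.06 Ω
|Z| = √(14.30² + 55.06²) = 56.88 Ω
∠Z = arctan(55.06/14.30) = 75.44°

75.44°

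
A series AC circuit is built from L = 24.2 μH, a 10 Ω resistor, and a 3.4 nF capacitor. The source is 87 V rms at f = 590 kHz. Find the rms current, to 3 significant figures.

6.04 A

ω = 2πf = 3.707e+06 rad/s
X_L = ωL = 89.7 Ω
X_C = 1/(ωC) = 79.3 Ω
Net reactance X = X_L − X_C = 10.4 Ω
Z = 10.0 + j10.4 Ω
|Z| = √(10.0² + 10.4²) = 14.4 Ω
I = V/|Z| = 87/14.4 = 6.04 A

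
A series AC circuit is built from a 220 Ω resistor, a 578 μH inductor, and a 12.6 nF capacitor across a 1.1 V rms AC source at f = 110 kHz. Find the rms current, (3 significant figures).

3.06 mA

ω = 2πf = 691200 rad/s
X_L = ωL = 399 Ω
X_C = 1/(ωC) = 115 Ω
Net reactance X = X_L − X_C = 285 Ω
Z = 220 + j285 Ω
|Z| = √(220² + 285²) = 360 Ω
I = V/|Z| = 1.1/360 = 3.06 mA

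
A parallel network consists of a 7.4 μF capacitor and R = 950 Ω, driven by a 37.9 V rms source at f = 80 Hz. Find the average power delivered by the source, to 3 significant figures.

1.51 W

ω = 2πf = 502.7 rad/s
X_C = 1/(ωC) = 269 Ω
Parallel: admittances add. Y = 1/R + jωC
Y = (0.00105 + j0.00372) S
|Y| = 0.00387 S → |Z| = 1/|Y| = 259 Ω, ∠Z = −∠Y = -74.2°
I = V/|Z| = 147 mA
P = VI cos φ = 37.9 × 0.147 × cos(-74.2°) = 1.51 W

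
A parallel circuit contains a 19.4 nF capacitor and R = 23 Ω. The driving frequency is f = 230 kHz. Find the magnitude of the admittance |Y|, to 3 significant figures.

51.7 mS

ω = 2πf = 1.445e+06 rad/s
X_C = 1/(ωC) = 35.7 Ω
Parallel: admittances add. Y = 1/R + jωC
Y = (0.0435 + j0.0280) S
|Y| = 0.0517 S → |Z| = 1/|Y| = 19.3 Ω, ∠Z = −∠Y = -32.8°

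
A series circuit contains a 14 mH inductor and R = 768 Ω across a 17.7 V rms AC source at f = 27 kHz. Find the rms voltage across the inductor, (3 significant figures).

16.8 V

ω = 2πf = 169600 rad/s
X_L = ωL = 2380 Ω
Z = 768 + j2380 Ω
|Z| = √(768² + 2380²) = 2500 Ω
I = V/|Z| = 7.09 mA
V_L = I·|Z_L| = 0.00709 × 2380 = 16.8 V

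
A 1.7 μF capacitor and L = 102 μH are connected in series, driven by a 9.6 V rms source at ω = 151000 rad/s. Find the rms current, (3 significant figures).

X_L = ωL = 15.4 Ω
X_C = 1/(ωC) = 3.90 Ω
Net reactance X = X_L − X_C = 11.5 Ω
Z = j11.5 Ω
|Z| = √(0² + 11.5²) = 11.5 Ω
I = V/|Z| = 9.6/11.5 = 834 mA

834 mA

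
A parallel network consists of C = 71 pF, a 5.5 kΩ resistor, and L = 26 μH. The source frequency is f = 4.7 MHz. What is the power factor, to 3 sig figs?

0.223

ω = 2πf = 2.953e+07 rad/s
X_L = ωL = 768 Ω
X_C = 1/(ωC) = 477 Ω
Parallel: admittances add. Y = 1/R + 1/(jωL) + jωC
Y = (0.000182 + j0.000794) S
|Y| = 0.000815 S → |Z| = 1/|Y| = 1230 Ω, ∠Z = −∠Y = -77.1°
cos φ = cos(-77.1°) = 0.223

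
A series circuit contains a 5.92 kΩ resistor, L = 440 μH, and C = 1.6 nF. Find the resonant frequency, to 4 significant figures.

189.7 kHz

ω₀ = 1/√(LC) = 1/√(0.00044 × 1.6e-09) = 1.192e+06 rad/s
f₀ = ω₀/(2π) = 189.7 kHz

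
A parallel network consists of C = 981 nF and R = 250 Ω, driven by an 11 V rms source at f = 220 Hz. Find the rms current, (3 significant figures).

46.5 mA

ω = 2πf = 1382 rad/s
X_C = 1/(ωC) = 737 Ω
Parallel: admittances add. Y = 1/R + jωC
Y = (0.00400 + j0.00136) S
|Y| = 0.00422 S → |Z| = 1/|Y| = 237 Ω, ∠Z = −∠Y = -18.7°
I = V/|Z| = 11/237 = 46.5 mA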